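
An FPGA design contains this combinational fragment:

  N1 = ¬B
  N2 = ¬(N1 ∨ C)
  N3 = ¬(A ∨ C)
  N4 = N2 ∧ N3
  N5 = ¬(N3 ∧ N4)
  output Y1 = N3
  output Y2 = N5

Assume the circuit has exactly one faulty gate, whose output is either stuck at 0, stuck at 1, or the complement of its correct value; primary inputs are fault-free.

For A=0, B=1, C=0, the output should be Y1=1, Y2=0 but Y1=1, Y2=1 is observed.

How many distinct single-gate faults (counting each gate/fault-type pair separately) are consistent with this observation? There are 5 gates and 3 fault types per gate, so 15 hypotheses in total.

Fault-free: N1=0, N2=1, N3=1, N4=1, N5=0 → Y1=1, Y2=0. Observed Y1=1, Y2=1.
  N1: stuck-at-1, inverted output ✓; others ✗
  N2: stuck-at-0, inverted output ✓; others ✗
  N3: none of the 3 fault types match ✗
  N4: stuck-at-0, inverted output ✓; others ✗
  N5: stuck-at-1, inverted output ✓; others ✗
Consistent faults: {N1 stuck-at-1, N1 inverted output, N2 stuck-at-0, N2 inverted output, N4 stuck-at-0, N4 inverted output, N5 stuck-at-1, N5 inverted output} — 8 in all.

8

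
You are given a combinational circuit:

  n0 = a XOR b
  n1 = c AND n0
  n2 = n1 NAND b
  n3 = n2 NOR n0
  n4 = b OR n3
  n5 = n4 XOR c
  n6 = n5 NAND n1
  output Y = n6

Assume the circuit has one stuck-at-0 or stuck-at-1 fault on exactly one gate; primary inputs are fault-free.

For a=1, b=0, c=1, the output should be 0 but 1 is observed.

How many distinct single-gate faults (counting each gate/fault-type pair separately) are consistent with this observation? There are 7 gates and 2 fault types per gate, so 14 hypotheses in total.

6

Fault-free: n0=1, n1=1, n2=1, n3=0, n4=0, n5=1, n6=0 → 0. Observed 1.
  n0 stuck-at-0: output 1 ✓
  n0 stuck-at-1: output 0 ✗
  n1 stuck-at-0: output 1 ✓
  n1 stuck-at-1: output 0 ✗
  n2 stuck-at-0: output 0 ✗
  n2 stuck-at-1: output 0 ✗
  n3 stuck-at-0: output 0 ✗
  n3 stuck-at-1: output 1 ✓
  n4 stuck-at-0: output 0 ✗
  n4 stuck-at-1: output 1 ✓
  n5 stuck-at-0: output 1 ✓
  n5 stuck-at-1: output 0 ✗
  n6 stuck-at-0: output 0 ✗
  n6 stuck-at-1: output 1 ✓
Consistent faults: {n0 stuck-at-0, n1 stuck-at-0, n3 stuck-at-1, n4 stuck-at-1, n5 stuck-at-0, n6 stuck-at-1} — 6 in all.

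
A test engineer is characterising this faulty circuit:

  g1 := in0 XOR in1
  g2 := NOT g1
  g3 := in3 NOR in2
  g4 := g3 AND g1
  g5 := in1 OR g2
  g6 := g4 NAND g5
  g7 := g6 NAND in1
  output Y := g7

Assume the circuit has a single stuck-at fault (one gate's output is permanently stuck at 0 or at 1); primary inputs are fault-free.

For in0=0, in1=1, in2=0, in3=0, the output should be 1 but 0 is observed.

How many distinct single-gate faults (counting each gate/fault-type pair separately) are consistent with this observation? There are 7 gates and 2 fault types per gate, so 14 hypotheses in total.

6

Fault-free: g1=1, g2=0, g3=1, g4=1, g5=1, g6=0, g7=1 → 1. Observed 0.
  g1 stuck-at-0: output 0 ✓
  g1 stuck-at-1: output 1 ✗
  g2 stuck-at-0: output 1 ✗
  g2 stuck-at-1: output 1 ✗
  g3 stuck-at-0: output 0 ✓
  g3 stuck-at-1: output 1 ✗
  g4 stuck-at-0: output 0 ✓
  g4 stuck-at-1: output 1 ✗
  g5 stuck-at-0: output 0 ✓
  g5 stuck-at-1: output 1 ✗
  g6 stuck-at-0: output 1 ✗
  g6 stuck-at-1: output 0 ✓
  g7 stuck-at-0: output 0 ✓
  g7 stuck-at-1: output 1 ✗
Consistent faults: {g1 stuck-at-0, g3 stuck-at-0, g4 stuck-at-0, g5 stuck-at-0, g6 stuck-at-1, g7 stuck-at-0} — 6 in all.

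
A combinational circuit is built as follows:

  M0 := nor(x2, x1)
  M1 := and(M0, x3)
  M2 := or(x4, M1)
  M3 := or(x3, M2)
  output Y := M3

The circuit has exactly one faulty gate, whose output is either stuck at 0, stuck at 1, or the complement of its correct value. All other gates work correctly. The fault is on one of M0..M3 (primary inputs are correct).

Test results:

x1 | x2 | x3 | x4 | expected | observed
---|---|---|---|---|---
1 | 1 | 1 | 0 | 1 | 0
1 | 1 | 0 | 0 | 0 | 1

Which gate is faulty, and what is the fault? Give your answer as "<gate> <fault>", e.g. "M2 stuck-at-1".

M3 inverted output

Fault-free values for test 1 (x1=1, x2=1, x3=1, x4=0): M0=0, M1=0, M2=0, M3=1, giving Y=1. Observed 0.
Test 1: faults giving observed 0 are {M3 stuck-at-0, M3 inverted output}.
Test 2 (x1=1, x2=1, x3=0, x4=0): fault-free M0=0, M1=0, M2=0, M3=0 → 0; observed 1. Eliminates M3 stuck-at-0.
Only M3 inverted output is consistent with every test.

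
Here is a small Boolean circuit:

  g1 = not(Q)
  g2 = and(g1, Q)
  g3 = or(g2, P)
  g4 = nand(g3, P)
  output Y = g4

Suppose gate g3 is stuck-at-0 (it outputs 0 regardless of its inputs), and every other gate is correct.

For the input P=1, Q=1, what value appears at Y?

1

Propagate with g3 forced: g1=0, g2=0, g3=0 [stuck-at-0], g4=1.
So Y = 1. (Without the fault it would be 0.)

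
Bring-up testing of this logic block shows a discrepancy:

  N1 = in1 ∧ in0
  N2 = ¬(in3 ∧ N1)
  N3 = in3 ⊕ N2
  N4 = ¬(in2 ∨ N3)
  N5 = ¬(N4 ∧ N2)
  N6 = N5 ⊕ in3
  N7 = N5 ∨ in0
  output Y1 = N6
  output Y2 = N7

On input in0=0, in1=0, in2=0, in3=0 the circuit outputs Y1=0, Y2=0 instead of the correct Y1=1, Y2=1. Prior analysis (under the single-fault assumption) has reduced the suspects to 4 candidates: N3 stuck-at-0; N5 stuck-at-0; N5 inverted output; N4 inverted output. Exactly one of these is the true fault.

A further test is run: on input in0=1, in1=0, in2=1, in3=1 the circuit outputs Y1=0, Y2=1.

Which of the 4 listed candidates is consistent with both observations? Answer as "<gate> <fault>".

Evaluate each candidate on input in0=1, in1=0, in2=1, in3=1:
  N3 stuck-at-0: N1=0, N2=1, N3=0 [stuck-at-0], N4=0, N5=1, N6=0, N7=1 → Y1=0, Y2=1 — matches
  N5 stuck-at-0: N1=0, N2=1, N3=0, N4=0, N5=0 [stuck-at-0], N6=1, N7=1 → Y1=1, Y2=1 — eliminated
  N5 inverted output: N1=0, N2=1, N3=0, N4=0, N5=0 [inverted output], N6=1, N7=1 → Y1=1, Y2=1 — eliminated
  N4 inverted output: N1=0, N2=1, N3=0, N4=1 [inverted output], N5=0, N6=1, N7=1 → Y1=1, Y2=1 — eliminated
Only N3 stuck-at-0 reproduces the observed Y1=0, Y2=1.

N3 stuck-at-0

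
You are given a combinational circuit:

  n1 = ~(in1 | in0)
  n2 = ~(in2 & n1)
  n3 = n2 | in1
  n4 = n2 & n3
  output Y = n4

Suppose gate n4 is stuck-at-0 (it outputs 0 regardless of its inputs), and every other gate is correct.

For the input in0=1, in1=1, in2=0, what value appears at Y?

0

Propagate with n4 forced: n1=0, n2=1, n3=1, n4=0 [stuck-at-0].
So Y = 0. (Without the fault it would be 1.)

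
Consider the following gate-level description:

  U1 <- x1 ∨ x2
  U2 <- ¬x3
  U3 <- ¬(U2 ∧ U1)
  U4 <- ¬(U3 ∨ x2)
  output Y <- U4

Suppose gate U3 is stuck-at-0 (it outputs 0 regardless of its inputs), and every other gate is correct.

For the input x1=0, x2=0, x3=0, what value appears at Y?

1

Propagate with U3 forced: U1=0, U2=1, U3=0 [stuck-at-0], U4=1.
So Y = 1. (Without the fault it would be 0.)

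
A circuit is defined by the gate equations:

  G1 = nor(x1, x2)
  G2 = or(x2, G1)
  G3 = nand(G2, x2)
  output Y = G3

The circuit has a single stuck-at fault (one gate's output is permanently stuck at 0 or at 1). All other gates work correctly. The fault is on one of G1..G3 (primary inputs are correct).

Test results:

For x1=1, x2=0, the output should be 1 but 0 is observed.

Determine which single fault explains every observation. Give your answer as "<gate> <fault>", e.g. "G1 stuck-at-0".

G3 stuck-at-0

Fault-free values for test 1 (x1=1, x2=0): G1=0, G2=0, G3=1, giving Y=1. Observed 0.
Test 1: faults giving observed 0 are {G3 stuck-at-0}.
Only G3 stuck-at-0 is consistent with every test.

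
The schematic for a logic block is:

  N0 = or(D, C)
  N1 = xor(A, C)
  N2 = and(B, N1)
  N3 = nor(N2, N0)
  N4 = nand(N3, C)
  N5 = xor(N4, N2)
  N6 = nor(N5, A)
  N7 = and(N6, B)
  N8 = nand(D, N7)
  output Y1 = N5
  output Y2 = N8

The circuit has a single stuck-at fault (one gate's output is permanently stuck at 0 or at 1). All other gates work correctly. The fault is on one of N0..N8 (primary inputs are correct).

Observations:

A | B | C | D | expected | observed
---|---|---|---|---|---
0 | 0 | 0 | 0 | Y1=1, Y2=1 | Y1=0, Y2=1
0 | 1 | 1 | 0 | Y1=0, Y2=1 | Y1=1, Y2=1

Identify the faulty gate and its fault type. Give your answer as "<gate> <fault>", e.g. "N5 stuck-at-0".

Fault-free values for test 1 (A=0, B=0, C=0, D=0): N0=0, N1=0, N2=0, N3=1, N4=1, N5=1, N6=0, N7=0, N8=1, giving Y1=1, Y2=1. Observed Y1=0, Y2=1.
Test 1: faults giving observed Y1=0, Y2=1 are {N2 stuck-at-1, N4 stuck-at-0, N5 stuck-at-0}.
Test 2 (A=0, B=1, C=1, D=0): fault-free N0=1, N1=1, N2=1, N3=0, N4=1, N5=0, N6=1, N7=1, N8=1 → Y1=0, Y2=1; observed Y1=1, Y2=1. Eliminates N2 stuck-at-1, N5 stuck-at-0.
Only N4 stuck-at-0 is consistent with every test.

N4 stuck-at-0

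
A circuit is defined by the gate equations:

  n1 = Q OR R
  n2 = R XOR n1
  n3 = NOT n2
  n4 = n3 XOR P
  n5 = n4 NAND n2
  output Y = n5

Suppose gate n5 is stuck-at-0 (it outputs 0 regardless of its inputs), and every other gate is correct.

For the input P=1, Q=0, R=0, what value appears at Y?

0

Propagate with n5 forced: n1=0, n2=0, n3=1, n4=0, n5=0 [stuck-at-0].
So Y = 0. (Without the fault it would be 1.)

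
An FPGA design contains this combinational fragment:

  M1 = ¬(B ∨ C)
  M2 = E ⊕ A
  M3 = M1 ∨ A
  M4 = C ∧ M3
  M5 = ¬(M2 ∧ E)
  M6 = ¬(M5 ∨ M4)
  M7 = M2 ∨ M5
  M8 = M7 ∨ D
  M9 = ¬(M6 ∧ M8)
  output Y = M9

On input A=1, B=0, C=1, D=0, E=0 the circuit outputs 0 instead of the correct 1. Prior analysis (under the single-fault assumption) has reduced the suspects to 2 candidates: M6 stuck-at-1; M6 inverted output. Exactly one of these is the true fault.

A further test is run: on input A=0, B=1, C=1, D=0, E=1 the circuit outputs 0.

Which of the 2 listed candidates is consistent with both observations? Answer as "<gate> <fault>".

Evaluate each candidate on input A=0, B=1, C=1, D=0, E=1:
  M6 stuck-at-1: M1=0, M2=1, M3=0, M4=0, M5=0, M6=1 [stuck-at-1], M7=1, M8=1, M9=0 → 0 — matches
  M6 inverted output: M1=0, M2=1, M3=0, M4=0, M5=0, M6=0 [inverted output], M7=1, M8=1, M9=1 → 1 — eliminated
Only M6 stuck-at-1 reproduces the observed 0.

M6 stuck-at-1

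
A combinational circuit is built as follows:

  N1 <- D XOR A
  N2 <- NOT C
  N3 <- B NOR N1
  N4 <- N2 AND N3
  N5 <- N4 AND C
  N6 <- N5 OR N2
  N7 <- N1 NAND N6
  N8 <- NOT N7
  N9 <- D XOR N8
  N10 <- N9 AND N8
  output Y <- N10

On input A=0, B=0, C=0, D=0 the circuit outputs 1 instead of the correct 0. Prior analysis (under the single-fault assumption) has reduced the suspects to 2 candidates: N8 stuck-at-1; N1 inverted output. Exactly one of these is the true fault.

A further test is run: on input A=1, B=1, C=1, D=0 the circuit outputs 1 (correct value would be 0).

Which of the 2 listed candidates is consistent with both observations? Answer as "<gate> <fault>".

N8 stuck-at-1

Evaluate each candidate on input A=1, B=1, C=1, D=0:
  N8 stuck-at-1: N1=1, N2=0, N3=0, N4=0, N5=0, N6=0, N7=1, N8=1 [stuck-at-1], N9=1, N10=1 → 1 — matches
  N1 inverted output: N1=0 [inverted output], N2=0, N3=0, N4=0, N5=0, N6=0, N7=1, N8=0, N9=0, N10=0 → 0 — eliminated
Only N8 stuck-at-1 reproduces the observed 1.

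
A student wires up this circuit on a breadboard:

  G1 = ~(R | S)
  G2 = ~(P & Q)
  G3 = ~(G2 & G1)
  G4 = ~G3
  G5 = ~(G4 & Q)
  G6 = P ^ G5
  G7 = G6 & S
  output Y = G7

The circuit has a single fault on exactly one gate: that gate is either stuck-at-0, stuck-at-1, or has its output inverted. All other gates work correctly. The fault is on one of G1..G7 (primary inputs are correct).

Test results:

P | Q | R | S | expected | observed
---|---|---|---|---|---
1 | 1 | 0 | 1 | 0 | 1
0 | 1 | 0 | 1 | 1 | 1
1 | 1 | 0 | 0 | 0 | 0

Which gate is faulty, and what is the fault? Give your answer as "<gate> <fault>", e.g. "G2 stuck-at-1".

G6 stuck-at-1

Fault-free values for test 1 (P=1, Q=1, R=0, S=1): G1=0, G2=0, G3=1, G4=0, G5=1, G6=0, G7=0, giving Y=0. Observed 1.
Test 1: faults giving observed 1 are {G3 stuck-at-0, G3 inverted output, G4 stuck-at-1, G4 inverted output, G5 stuck-at-0, G5 inverted output, G6 stuck-at-1, G6 inverted output, G7 stuck-at-1, G7 inverted output}.
Test 2 (P=0, Q=1, R=0, S=1): fault-free G1=0, G2=1, G3=1, G4=0, G5=1, G6=1, G7=1 → 1; observed 1. Eliminates G3 stuck-at-0, G3 inverted output, G4 stuck-at-1, G4 inverted output, G5 stuck-at-0, G5 inverted output, G6 inverted output, G7 inverted output.
Test 3 (P=1, Q=1, R=0, S=0): fault-free G1=1, G2=0, G3=1, G4=0, G5=1, G6=0, G7=0 → 0; observed 0. Eliminates G7 stuck-at-1.
Only G6 stuck-at-1 is consistent with every test.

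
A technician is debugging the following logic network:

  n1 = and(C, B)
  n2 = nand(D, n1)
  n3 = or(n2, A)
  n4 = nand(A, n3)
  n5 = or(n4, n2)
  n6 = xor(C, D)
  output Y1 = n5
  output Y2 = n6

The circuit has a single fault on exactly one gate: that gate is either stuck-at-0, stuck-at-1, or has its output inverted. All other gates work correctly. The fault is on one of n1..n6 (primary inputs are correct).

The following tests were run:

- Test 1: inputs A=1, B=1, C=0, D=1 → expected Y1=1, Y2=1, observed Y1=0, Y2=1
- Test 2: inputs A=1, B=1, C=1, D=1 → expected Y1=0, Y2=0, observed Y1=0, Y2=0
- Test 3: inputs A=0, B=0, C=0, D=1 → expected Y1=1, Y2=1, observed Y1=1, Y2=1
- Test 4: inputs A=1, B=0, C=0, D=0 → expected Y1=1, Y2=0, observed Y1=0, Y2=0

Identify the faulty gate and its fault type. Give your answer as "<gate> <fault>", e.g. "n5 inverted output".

n2 stuck-at-0

Fault-free values for test 1 (A=1, B=1, C=0, D=1): n1=0, n2=1, n3=1, n4=0, n5=1, n6=1, giving Y1=1, Y2=1. Observed Y1=0, Y2=1.
Test 1: faults giving observed Y1=0, Y2=1 are {n1 stuck-at-1, n1 inverted output, n2 stuck-at-0, n2 inverted output, n5 stuck-at-0, n5 inverted output}.
Test 2 (A=1, B=1, C=1, D=1): fault-free n1=1, n2=0, n3=1, n4=0, n5=0, n6=0 → Y1=0, Y2=0; observed Y1=0, Y2=0. Eliminates n1 inverted output, n2 inverted output, n5 inverted output.
Test 3 (A=0, B=0, C=0, D=1): fault-free n1=0, n2=1, n3=1, n4=1, n5=1, n6=1 → Y1=1, Y2=1; observed Y1=1, Y2=1. Eliminates n5 stuck-at-0.
Test 4 (A=1, B=0, C=0, D=0): fault-free n1=0, n2=1, n3=1, n4=0, n5=1, n6=0 → Y1=1, Y2=0; observed Y1=0, Y2=0. Eliminates n1 stuck-at-1.
Only n2 stuck-at-0 is consistent with every test.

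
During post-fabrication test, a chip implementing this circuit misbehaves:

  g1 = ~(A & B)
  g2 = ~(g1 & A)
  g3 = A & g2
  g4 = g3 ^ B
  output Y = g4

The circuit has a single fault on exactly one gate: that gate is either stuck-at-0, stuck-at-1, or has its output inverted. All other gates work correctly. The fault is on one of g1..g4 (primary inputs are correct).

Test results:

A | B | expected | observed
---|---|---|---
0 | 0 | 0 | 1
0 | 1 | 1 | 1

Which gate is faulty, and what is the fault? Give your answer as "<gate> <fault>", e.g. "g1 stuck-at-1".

Fault-free values for test 1 (A=0, B=0): g1=1, g2=1, g3=0, g4=0, giving Y=0. Observed 1.
Test 1: faults giving observed 1 are {g3 stuck-at-1, g3 inverted output, g4 stuck-at-1, g4 inverted output}.
Test 2 (A=0, B=1): fault-free g1=1, g2=1, g3=0, g4=1 → 1; observed 1. Eliminates g3 stuck-at-1, g3 inverted output, g4 inverted output.
Only g4 stuck-at-1 is consistent with every test.

g4 stuck-at-1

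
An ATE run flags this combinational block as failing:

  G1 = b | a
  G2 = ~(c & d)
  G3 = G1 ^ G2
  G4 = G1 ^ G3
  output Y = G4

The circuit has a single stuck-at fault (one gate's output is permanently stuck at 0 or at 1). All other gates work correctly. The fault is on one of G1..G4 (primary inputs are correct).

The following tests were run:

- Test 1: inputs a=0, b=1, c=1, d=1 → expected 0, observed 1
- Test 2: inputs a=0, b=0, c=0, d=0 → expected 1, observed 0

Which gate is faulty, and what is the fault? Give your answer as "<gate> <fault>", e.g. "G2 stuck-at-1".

Fault-free values for test 1 (a=0, b=1, c=1, d=1): G1=1, G2=0, G3=1, G4=0, giving Y=0. Observed 1.
Test 1: faults giving observed 1 are {G2 stuck-at-1, G3 stuck-at-0, G4 stuck-at-1}.
Test 2 (a=0, b=0, c=0, d=0): fault-free G1=0, G2=1, G3=1, G4=1 → 1; observed 0. Eliminates G2 stuck-at-1, G4 stuck-at-1.
Only G3 stuck-at-0 is consistent with every test.

G3 stuck-at-0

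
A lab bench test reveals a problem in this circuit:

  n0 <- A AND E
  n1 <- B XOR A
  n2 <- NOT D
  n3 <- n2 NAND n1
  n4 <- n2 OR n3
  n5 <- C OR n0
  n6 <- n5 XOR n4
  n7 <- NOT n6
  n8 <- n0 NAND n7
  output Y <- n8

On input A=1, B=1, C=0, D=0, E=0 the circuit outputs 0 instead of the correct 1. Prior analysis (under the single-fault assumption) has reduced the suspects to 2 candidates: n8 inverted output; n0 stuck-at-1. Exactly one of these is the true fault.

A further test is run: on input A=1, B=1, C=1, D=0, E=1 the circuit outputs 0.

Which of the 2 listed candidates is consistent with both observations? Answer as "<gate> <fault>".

n0 stuck-at-1

Evaluate each candidate on input A=1, B=1, C=1, D=0, E=1:
  n8 inverted output: n0=1, n1=0, n2=1, n3=1, n4=1, n5=1, n6=0, n7=1, n8=1 [inverted output] → 1 — eliminated
  n0 stuck-at-1: n0=1 [stuck-at-1], n1=0, n2=1, n3=1, n4=1, n5=1, n6=0, n7=1, n8=0 → 0 — matches
Only n0 stuck-at-1 reproduces the observed 0.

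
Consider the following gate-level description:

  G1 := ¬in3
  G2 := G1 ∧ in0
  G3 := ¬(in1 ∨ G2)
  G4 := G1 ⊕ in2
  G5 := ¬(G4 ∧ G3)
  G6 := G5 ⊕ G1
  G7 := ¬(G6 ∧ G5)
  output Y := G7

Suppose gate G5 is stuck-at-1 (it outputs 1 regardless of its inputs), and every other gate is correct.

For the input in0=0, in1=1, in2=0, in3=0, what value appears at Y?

Propagate with G5 forced: G1=1, G2=0, G3=0, G4=1, G5=1 [stuck-at-1], G6=0, G7=1.
So Y = 1. (Same as the fault-free value — the fault is masked on this input.)

1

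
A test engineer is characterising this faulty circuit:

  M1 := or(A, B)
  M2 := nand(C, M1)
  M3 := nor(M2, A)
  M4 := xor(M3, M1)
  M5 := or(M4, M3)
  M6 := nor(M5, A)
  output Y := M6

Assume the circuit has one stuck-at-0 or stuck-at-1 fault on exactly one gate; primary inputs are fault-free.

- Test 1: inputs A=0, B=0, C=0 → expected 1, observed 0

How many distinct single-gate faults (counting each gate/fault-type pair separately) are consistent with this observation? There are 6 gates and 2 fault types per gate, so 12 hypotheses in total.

6

Fault-free: M1=0, M2=1, M3=0, M4=0, M5=0, M6=1 → 1. Observed 0.
  M1 stuck-at-0: output 1 ✗
  M1 stuck-at-1: output 0 ✓
  M2 stuck-at-0: output 0 ✓
  M2 stuck-at-1: output 1 ✗
  M3 stuck-at-0: output 1 ✗
  M3 stuck-at-1: output 0 ✓
  M4 stuck-at-0: output 1 ✗
  M4 stuck-at-1: output 0 ✓
  M5 stuck-at-0: output 1 ✗
  M5 stuck-at-1: output 0 ✓
  M6 stuck-at-0: output 0 ✓
  M6 stuck-at-1: output 1 ✗
Consistent faults: {M1 stuck-at-1, M2 stuck-at-0, M3 stuck-at-1, M4 stuck-at-1, M5 stuck-at-1, M6 stuck-at-0} — 6 in all.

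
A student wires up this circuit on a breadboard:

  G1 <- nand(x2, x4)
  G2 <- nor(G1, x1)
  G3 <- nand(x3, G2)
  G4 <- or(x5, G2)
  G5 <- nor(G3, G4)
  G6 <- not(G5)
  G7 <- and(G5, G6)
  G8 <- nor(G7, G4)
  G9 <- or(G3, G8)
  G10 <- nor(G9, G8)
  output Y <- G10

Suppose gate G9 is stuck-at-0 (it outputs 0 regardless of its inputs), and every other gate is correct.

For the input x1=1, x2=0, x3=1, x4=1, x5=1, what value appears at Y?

Propagate with G9 forced: G1=1, G2=0, G3=1, G4=1, G5=0, G6=1, G7=0, G8=0, G9=0 [stuck-at-0], G10=1.
So Y = 1. (Without the fault it would be 0.)

1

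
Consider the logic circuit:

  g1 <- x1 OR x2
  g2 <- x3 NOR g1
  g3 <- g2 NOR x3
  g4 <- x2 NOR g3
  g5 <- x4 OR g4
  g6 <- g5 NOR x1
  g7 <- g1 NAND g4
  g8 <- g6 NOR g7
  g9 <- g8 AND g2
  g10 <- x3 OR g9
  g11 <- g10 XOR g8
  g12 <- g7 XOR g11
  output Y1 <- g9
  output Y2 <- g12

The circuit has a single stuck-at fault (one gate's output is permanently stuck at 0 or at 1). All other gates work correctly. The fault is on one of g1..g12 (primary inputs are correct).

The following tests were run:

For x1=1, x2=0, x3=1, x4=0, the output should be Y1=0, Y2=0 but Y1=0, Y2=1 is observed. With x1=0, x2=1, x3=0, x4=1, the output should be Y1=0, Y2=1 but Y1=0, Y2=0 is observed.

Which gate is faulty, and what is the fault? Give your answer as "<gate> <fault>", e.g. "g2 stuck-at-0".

Fault-free values for test 1 (x1=1, x2=0, x3=1, x4=0): g1=1, g2=0, g3=0, g4=1, g5=1, g6=0, g7=0, g8=1, g9=0, g10=1, g11=0, g12=0, giving Y1=0, Y2=0. Observed Y1=0, Y2=1.
Test 1: faults giving observed Y1=0, Y2=1 are {g6 stuck-at-1, g8 stuck-at-0, g10 stuck-at-0, g11 stuck-at-1, g12 stuck-at-1}.
Test 2 (x1=0, x2=1, x3=0, x4=1): fault-free g1=1, g2=0, g3=1, g4=0, g5=1, g6=0, g7=1, g8=0, g9=0, g10=0, g11=0, g12=1 → Y1=0, Y2=1; observed Y1=0, Y2=0. Eliminates g6 stuck-at-1, g8 stuck-at-0, g10 stuck-at-0, g12 stuck-at-1.
Only g11 stuck-at-1 is consistent with every test.

g11 stuck-at-1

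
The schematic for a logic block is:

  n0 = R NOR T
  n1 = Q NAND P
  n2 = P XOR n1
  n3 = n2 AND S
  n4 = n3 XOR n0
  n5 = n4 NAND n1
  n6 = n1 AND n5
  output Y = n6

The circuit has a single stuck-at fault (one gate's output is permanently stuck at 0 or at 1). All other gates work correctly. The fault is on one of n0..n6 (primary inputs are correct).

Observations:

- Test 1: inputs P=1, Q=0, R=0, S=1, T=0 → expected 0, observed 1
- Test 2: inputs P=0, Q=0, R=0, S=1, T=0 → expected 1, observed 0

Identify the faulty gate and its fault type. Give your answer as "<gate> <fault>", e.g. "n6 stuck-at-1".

n0 stuck-at-0

Fault-free values for test 1 (P=1, Q=0, R=0, S=1, T=0): n0=1, n1=1, n2=0, n3=0, n4=1, n5=0, n6=0, giving Y=0. Observed 1.
Test 1: faults giving observed 1 are {n0 stuck-at-0, n2 stuck-at-1, n3 stuck-at-1, n4 stuck-at-0, n5 stuck-at-1, n6 stuck-at-1}.
Test 2 (P=0, Q=0, R=0, S=1, T=0): fault-free n0=1, n1=1, n2=1, n3=1, n4=0, n5=1, n6=1 → 1; observed 0. Eliminates n2 stuck-at-1, n3 stuck-at-1, n4 stuck-at-0, n5 stuck-at-1, n6 stuck-at-1.
Only n0 stuck-at-0 is consistent with every test.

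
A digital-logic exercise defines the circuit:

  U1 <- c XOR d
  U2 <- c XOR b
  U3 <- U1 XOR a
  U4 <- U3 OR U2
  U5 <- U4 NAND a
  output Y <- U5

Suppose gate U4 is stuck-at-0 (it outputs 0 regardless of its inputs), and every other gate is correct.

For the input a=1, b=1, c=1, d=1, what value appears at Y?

Propagate with U4 forced: U1=0, U2=0, U3=1, U4=0 [stuck-at-0], U5=1.
So Y = 1. (Without the fault it would be 0.)

1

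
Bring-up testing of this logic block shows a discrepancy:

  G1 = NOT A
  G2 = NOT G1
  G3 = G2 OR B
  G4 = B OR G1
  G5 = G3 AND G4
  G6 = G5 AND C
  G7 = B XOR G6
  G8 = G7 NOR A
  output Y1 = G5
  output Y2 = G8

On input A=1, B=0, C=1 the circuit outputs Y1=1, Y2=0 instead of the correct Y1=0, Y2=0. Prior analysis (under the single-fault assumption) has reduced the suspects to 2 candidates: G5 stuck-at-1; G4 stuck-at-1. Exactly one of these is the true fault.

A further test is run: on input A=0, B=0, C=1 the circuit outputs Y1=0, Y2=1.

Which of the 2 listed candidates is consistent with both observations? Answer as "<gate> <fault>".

Evaluate each candidate on input A=0, B=0, C=1:
  G5 stuck-at-1: G1=1, G2=0, G3=0, G4=1, G5=1 [stuck-at-1], G6=1, G7=1, G8=0 → Y1=1, Y2=0 — eliminated
  G4 stuck-at-1: G1=1, G2=0, G3=0, G4=1 [stuck-at-1], G5=0, G6=0, G7=0, G8=1 → Y1=0, Y2=1 — matches
Only G4 stuck-at-1 reproduces the observed Y1=0, Y2=1.

G4 stuck-at-1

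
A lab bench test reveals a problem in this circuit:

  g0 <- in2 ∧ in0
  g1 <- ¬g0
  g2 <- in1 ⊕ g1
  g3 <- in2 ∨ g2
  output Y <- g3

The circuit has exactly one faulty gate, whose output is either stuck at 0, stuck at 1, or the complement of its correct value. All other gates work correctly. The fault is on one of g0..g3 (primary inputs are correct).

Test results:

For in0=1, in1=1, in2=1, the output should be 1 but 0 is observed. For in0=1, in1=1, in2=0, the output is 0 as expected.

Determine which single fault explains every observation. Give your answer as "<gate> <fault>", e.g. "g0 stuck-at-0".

Fault-free values for test 1 (in0=1, in1=1, in2=1): g0=1, g1=0, g2=1, g3=1, giving Y=1. Observed 0.
Test 1: faults giving observed 0 are {g3 stuck-at-0, g3 inverted output}.
Test 2 (in0=1, in1=1, in2=0): fault-free g0=0, g1=1, g2=0, g3=0 → 0; observed 0. Eliminates g3 inverted output.
Only g3 stuck-at-0 is consistent with every test.

g3 stuck-at-0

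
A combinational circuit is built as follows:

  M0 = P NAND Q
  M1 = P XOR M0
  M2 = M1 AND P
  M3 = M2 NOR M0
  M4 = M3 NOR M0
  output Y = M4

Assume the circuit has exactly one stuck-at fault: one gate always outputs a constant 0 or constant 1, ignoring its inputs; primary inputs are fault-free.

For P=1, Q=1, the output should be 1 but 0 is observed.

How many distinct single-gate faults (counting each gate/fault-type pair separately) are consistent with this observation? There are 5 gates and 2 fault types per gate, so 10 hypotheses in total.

Fault-free: M0=0, M1=1, M2=1, M3=0, M4=1 → 1. Observed 0.
  M0 stuck-at-0: output 1 ✗
  M0 stuck-at-1: output 0 ✓
  M1 stuck-at-0: output 0 ✓
  M1 stuck-at-1: output 1 ✗
  M2 stuck-at-0: output 0 ✓
  M2 stuck-at-1: output 1 ✗
  M3 stuck-at-0: output 1 ✗
  M3 stuck-at-1: output 0 ✓
  M4 stuck-at-0: output 0 ✓
  M4 stuck-at-1: output 1 ✗
Consistent faults: {M0 stuck-at-1, M1 stuck-at-0, M2 stuck-at-0, M3 stuck-at-1, M4 stuck-at-0} — 5 in all.

5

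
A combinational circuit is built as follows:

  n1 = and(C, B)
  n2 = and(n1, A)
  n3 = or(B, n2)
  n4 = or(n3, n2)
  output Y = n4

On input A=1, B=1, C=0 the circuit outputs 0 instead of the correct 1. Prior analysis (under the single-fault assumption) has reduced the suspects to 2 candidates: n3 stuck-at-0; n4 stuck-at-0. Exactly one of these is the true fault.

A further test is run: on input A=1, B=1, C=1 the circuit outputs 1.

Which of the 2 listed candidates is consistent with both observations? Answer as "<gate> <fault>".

Evaluate each candidate on input A=1, B=1, C=1:
  n3 stuck-at-0: n1=1, n2=1, n3=0 [stuck-at-0], n4=1 → 1 — matches
  n4 stuck-at-0: n1=1, n2=1, n3=1, n4=0 [stuck-at-0] → 0 — eliminated
Only n3 stuck-at-0 reproduces the observed 1.

n3 stuck-at-0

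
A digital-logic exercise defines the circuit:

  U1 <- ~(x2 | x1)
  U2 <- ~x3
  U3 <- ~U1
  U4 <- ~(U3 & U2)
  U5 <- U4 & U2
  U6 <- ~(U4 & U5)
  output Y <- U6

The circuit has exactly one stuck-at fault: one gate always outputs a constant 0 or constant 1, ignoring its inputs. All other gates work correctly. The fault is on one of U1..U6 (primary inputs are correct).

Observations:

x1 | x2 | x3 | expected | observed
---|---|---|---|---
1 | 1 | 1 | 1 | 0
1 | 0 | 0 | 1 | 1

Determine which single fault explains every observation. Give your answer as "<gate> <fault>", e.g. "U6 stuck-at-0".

Fault-free values for test 1 (x1=1, x2=1, x3=1): U1=0, U2=0, U3=1, U4=1, U5=0, U6=1, giving Y=1. Observed 0.
Test 1: faults giving observed 0 are {U5 stuck-at-1, U6 stuck-at-0}.
Test 2 (x1=1, x2=0, x3=0): fault-free U1=0, U2=1, U3=1, U4=0, U5=0, U6=1 → 1; observed 1. Eliminates U6 stuck-at-0.
Only U5 stuck-at-1 is consistent with every test.

U5 stuck-at-1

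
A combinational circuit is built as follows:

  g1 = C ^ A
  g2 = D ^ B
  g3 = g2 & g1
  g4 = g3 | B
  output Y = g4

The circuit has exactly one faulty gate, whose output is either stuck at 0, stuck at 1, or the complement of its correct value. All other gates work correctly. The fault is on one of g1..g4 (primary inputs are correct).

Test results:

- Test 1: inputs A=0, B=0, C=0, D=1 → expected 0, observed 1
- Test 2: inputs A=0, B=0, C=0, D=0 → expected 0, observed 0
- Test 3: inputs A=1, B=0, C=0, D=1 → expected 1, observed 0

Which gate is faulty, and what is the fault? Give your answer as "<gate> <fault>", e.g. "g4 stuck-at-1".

Fault-free values for test 1 (A=0, B=0, C=0, D=1): g1=0, g2=1, g3=0, g4=0, giving Y=0. Observed 1.
Test 1: faults giving observed 1 are {g1 stuck-at-1, g1 inverted output, g3 stuck-at-1, g3 inverted output, g4 stuck-at-1, g4 inverted output}.
Test 2 (A=0, B=0, C=0, D=0): fault-free g1=0, g2=0, g3=0, g4=0 → 0; observed 0. Eliminates g3 stuck-at-1, g3 inverted output, g4 stuck-at-1, g4 inverted output.
Test 3 (A=1, B=0, C=0, D=1): fault-free g1=1, g2=1, g3=1, g4=1 → 1; observed 0. Eliminates g1 stuck-at-1.
Only g1 inverted output is consistent with every test.

g1 inverted output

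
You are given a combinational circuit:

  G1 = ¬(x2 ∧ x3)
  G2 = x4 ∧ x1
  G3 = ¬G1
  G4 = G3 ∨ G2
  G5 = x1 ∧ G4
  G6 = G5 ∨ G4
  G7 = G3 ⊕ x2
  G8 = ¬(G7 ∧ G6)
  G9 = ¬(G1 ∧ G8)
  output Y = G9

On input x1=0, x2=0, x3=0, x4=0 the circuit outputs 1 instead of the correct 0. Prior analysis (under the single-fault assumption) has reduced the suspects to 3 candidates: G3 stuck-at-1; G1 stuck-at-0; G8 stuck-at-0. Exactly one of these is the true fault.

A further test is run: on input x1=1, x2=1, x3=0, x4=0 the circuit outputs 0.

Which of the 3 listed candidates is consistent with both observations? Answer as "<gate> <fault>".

G3 stuck-at-1

Evaluate each candidate on input x1=1, x2=1, x3=0, x4=0:
  G3 stuck-at-1: G1=1, G2=0, G3=1 [stuck-at-1], G4=1, G5=1, G6=1, G7=0, G8=1, G9=0 → 0 — matches
  G1 stuck-at-0: G1=0 [stuck-at-0], G2=0, G3=1, G4=1, G5=1, G6=1, G7=0, G8=1, G9=1 → 1 — eliminated
  G8 stuck-at-0: G1=1, G2=0, G3=0, G4=0, G5=0, G6=0, G7=1, G8=0 [stuck-at-0], G9=1 → 1 — eliminated
Only G3 stuck-at-1 reproduces the observed 0.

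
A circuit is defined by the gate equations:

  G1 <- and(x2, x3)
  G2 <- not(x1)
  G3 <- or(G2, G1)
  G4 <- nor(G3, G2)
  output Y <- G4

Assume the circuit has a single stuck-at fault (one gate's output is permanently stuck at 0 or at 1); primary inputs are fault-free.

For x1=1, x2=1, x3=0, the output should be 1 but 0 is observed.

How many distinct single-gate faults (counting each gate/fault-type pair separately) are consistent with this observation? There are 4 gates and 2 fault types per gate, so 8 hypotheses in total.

Fault-free: G1=0, G2=0, G3=0, G4=1 → 1. Observed 0.
  G1 stuck-at-0: output 1 ✗
  G1 stuck-at-1: output 0 ✓
  G2 stuck-at-0: output 1 ✗
  G2 stuck-at-1: output 0 ✓
  G3 stuck-at-0: output 1 ✗
  G3 stuck-at-1: output 0 ✓
  G4 stuck-at-0: output 0 ✓
  G4 stuck-at-1: output 1 ✗
Consistent faults: {G1 stuck-at-1, G2 stuck-at-1, G3 stuck-at-1, G4 stuck-at-0} — 4 in all.

4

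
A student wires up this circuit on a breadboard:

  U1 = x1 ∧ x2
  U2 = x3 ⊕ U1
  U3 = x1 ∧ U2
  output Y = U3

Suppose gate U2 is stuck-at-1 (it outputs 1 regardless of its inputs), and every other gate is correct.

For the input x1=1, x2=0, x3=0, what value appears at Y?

1

Propagate with U2 forced: U1=0, U2=1 [stuck-at-1], U3=1.
So Y = 1. (Without the fault it would be 0.)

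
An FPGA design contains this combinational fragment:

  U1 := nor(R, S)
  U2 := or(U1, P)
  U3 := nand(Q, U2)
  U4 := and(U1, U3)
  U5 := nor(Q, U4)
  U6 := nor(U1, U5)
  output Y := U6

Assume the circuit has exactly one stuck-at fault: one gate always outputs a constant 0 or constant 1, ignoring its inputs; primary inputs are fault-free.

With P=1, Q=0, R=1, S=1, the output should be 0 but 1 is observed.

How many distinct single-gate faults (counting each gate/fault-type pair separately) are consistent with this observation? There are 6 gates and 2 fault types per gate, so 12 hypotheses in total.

Fault-free: U1=0, U2=1, U3=1, U4=0, U5=1, U6=0 → 0. Observed 1.
  U1 stuck-at-0: output 0 ✗
  U1 stuck-at-1: output 0 ✗
  U2 stuck-at-0: output 0 ✗
  U2 stuck-at-1: output 0 ✗
  U3 stuck-at-0: output 0 ✗
  U3 stuck-at-1: output 0 ✗
  U4 stuck-at-0: output 0 ✗
  U4 stuck-at-1: output 1 ✓
  U5 stuck-at-0: output 1 ✓
  U5 stuck-at-1: output 0 ✗
  U6 stuck-at-0: output 0 ✗
  U6 stuck-at-1: output 1 ✓
Consistent faults: {U4 stuck-at-1, U5 stuck-at-0, U6 stuck-at-1} — 3 in all.

3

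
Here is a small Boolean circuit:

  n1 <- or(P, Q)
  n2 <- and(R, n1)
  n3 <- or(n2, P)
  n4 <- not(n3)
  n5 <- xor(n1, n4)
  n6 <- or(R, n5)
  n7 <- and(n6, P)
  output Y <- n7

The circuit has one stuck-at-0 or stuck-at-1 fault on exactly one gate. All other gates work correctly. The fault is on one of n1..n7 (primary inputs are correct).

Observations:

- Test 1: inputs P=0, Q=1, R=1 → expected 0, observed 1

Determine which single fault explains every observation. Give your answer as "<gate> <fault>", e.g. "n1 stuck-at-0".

Fault-free values for test 1 (P=0, Q=1, R=1): n1=1, n2=1, n3=1, n4=0, n5=1, n6=1, n7=0, giving Y=0. Observed 1.
Test 1: faults giving observed 1 are {n7 stuck-at-1}.
Only n7 stuck-at-1 is consistent with every test.

n7 stuck-at-1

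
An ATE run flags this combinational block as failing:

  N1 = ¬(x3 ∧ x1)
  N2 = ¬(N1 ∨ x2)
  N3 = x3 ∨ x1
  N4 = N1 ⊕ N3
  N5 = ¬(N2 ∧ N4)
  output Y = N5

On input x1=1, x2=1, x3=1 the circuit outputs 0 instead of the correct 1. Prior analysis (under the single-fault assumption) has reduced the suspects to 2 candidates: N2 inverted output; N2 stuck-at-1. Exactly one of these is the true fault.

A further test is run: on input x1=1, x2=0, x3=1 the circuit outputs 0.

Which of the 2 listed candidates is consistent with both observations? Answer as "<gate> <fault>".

Evaluate each candidate on input x1=1, x2=0, x3=1:
  N2 inverted output: N1=0, N2=0 [inverted output], N3=1, N4=1, N5=1 → 1 — eliminated
  N2 stuck-at-1: N1=0, N2=1 [stuck-at-1], N3=1, N4=1, N5=0 → 0 — matches
Only N2 stuck-at-1 reproduces the observed 0.

N2 stuck-at-1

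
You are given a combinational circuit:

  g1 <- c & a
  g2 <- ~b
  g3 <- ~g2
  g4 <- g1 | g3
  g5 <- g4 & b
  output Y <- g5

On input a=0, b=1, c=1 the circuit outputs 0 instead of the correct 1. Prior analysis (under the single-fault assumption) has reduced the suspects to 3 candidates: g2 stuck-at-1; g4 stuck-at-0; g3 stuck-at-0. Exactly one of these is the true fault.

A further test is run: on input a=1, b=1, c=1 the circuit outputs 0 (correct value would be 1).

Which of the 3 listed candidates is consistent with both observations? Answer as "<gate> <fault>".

Evaluate each candidate on input a=1, b=1, c=1:
  g2 stuck-at-1: g1=1, g2=1 [stuck-at-1], g3=0, g4=1, g5=1 → 1 — eliminated
  g4 stuck-at-0: g1=1, g2=0, g3=1, g4=0 [stuck-at-0], g5=0 → 0 — matches
  g3 stuck-at-0: g1=1, g2=0, g3=0 [stuck-at-0], g4=1, g5=1 → 1 — eliminated
Only g4 stuck-at-0 reproduces the observed 0.

g4 stuck-at-0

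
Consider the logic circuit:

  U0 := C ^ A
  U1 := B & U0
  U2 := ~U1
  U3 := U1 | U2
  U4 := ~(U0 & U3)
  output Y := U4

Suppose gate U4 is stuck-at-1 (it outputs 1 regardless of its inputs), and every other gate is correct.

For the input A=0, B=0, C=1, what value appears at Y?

1

Propagate with U4 forced: U0=1, U1=0, U2=1, U3=1, U4=1 [stuck-at-1].
So Y = 1. (Without the fault it would be 0.)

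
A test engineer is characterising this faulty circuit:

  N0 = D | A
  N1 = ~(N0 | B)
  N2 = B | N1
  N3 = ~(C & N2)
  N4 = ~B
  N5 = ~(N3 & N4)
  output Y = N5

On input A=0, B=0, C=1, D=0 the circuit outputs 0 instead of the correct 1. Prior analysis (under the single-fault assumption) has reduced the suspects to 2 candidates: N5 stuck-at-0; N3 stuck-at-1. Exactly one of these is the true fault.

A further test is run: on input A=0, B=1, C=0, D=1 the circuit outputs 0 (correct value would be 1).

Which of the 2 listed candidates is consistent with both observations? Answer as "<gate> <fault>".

N5 stuck-at-0

Evaluate each candidate on input A=0, B=1, C=0, D=1:
  N5 stuck-at-0: N0=1, N1=0, N2=1, N3=1, N4=0, N5=0 [stuck-at-0] → 0 — matches
  N3 stuck-at-1: N0=1, N1=0, N2=1, N3=1 [stuck-at-1], N4=0, N5=1 → 1 — eliminated
Only N5 stuck-at-0 reproduces the observed 0.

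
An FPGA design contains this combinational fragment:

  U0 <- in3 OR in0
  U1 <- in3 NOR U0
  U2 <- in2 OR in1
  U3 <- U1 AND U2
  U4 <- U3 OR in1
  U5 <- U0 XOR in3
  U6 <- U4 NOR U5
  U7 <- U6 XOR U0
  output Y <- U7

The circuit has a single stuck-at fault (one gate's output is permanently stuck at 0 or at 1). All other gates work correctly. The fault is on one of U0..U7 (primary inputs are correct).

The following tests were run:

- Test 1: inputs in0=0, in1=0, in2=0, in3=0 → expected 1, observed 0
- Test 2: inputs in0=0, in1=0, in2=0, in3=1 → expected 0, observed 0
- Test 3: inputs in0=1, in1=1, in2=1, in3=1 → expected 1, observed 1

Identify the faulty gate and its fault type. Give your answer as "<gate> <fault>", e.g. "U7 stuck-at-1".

Fault-free values for test 1 (in0=0, in1=0, in2=0, in3=0): U0=0, U1=1, U2=0, U3=0, U4=0, U5=0, U6=1, U7=1, giving Y=1. Observed 0.
Test 1: faults giving observed 0 are {U2 stuck-at-1, U3 stuck-at-1, U4 stuck-at-1, U5 stuck-at-1, U6 stuck-at-0, U7 stuck-at-0}.
Test 2 (in0=0, in1=0, in2=0, in3=1): fault-free U0=1, U1=0, U2=0, U3=0, U4=0, U5=0, U6=1, U7=0 → 0; observed 0. Eliminates U3 stuck-at-1, U4 stuck-at-1, U5 stuck-at-1, U6 stuck-at-0.
Test 3 (in0=1, in1=1, in2=1, in3=1): fault-free U0=1, U1=0, U2=1, U3=0, U4=1, U5=0, U6=0, U7=1 → 1; observed 1. Eliminates U7 stuck-at-0.
Only U2 stuck-at-1 is consistent with every test.

U2 stuck-at-1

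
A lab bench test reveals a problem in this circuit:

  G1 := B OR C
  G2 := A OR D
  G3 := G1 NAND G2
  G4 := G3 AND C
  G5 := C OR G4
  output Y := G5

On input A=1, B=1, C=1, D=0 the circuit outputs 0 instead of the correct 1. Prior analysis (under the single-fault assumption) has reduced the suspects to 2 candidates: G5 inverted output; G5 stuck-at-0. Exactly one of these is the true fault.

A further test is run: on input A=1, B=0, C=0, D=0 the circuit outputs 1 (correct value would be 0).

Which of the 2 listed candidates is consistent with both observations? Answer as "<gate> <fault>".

Evaluate each candidate on input A=1, B=0, C=0, D=0:
  G5 inverted output: G1=0, G2=1, G3=1, G4=0, G5=1 [inverted output] → 1 — matches
  G5 stuck-at-0: G1=0, G2=1, G3=1, G4=0, G5=0 [stuck-at-0] → 0 — eliminated
Only G5 inverted output reproduces the observed 1.

G5 inverted output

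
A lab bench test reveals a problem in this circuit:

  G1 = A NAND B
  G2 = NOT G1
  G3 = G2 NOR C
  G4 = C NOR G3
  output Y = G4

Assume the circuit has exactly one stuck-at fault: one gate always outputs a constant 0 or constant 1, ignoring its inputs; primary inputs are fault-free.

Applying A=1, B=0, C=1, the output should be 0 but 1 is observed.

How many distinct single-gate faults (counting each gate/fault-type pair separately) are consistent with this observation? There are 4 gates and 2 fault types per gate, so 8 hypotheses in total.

Fault-free: G1=1, G2=0, G3=0, G4=0 → 0. Observed 1.
  G1 stuck-at-0: output 0 ✗
  G1 stuck-at-1: output 0 ✗
  G2 stuck-at-0: output 0 ✗
  G2 stuck-at-1: output 0 ✗
  G3 stuck-at-0: output 0 ✗
  G3 stuck-at-1: output 0 ✗
  G4 stuck-at-0: output 0 ✗
  G4 stuck-at-1: output 1 ✓
Consistent faults: {G4 stuck-at-1} — 1 in all.

1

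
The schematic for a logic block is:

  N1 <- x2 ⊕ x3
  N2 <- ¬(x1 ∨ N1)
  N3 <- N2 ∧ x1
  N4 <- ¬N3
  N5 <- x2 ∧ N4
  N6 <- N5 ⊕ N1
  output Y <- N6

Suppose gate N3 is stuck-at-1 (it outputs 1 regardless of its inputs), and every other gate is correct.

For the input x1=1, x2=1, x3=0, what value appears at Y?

1

Propagate with N3 forced: N1=1, N2=0, N3=1 [stuck-at-1], N4=0, N5=0, N6=1.
So Y = 1. (Without the fault it would be 0.)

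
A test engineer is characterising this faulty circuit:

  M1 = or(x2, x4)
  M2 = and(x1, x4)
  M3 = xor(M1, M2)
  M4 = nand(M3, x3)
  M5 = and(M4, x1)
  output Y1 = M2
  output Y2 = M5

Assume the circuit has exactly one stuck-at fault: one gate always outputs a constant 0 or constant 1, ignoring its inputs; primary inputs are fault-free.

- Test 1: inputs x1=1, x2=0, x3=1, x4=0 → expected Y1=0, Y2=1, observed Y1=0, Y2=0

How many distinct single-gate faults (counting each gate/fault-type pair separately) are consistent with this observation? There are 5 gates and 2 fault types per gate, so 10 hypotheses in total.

Fault-free: M1=0, M2=0, M3=0, M4=1, M5=1 → Y1=0, Y2=1. Observed Y1=0, Y2=0.
  M1 stuck-at-0: output Y1=0, Y2=1 ✗
  M1 stuck-at-1: output Y1=0, Y2=0 ✓
  M2 stuck-at-0: output Y1=0, Y2=1 ✗
  M2 stuck-at-1: output Y1=1, Y2=0 ✗
  M3 stuck-at-0: output Y1=0, Y2=1 ✗
  M3 stuck-at-1: output Y1=0, Y2=0 ✓
  M4 stuck-at-0: output Y1=0, Y2=0 ✓
  M4 stuck-at-1: output Y1=0, Y2=1 ✗
  M5 stuck-at-0: output Y1=0, Y2=0 ✓
  M5 stuck-at-1: output Y1=0, Y2=1 ✗
Consistent faults: {M1 stuck-at-1, M3 stuck-at-1, M4 stuck-at-0, M5 stuck-at-0} — 4 in all.

4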